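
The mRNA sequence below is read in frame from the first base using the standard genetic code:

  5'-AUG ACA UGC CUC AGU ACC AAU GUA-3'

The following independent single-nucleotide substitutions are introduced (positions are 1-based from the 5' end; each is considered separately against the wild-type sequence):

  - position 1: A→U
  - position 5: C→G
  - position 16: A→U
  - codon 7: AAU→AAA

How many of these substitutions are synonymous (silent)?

0

Codon 1: AUG (Met) → UUG (Leu) — missense.
Codon 2: ACA (Thr) → AGA (Arg) — missense.
Codon 6: ACC (Thr) → UCC (Ser) — missense.
Codon 7: AAU (Asn) → AAA (Lys) — missense.
Synonymous: 0 of 4.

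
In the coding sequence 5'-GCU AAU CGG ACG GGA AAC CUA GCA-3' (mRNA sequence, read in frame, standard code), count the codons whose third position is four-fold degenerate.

6

Codon 1 GCU (Ala): third position 4-fold.
Codon 2 AAU (Asn): third position 2-fold.
Codon 3 CGG (Arg): third position 4-fold.
Codon 4 ACG (Thr): third position 4-fold.
Codon 5 GGA (Gly): third position 4-fold.
Codon 6 AAC (Asn): third position 2-fold.
Codon 7 CUA (Leu): third position 4-fold.
Codon 8 GCA (Ala): third position 4-fold.
Four-fold degenerate third positions: 6.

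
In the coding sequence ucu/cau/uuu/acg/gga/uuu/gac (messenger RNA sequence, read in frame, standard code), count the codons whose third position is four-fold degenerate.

Codon 1 UCU (Ser): third position 4-fold.
Codon 2 CAU (His): third position 2-fold.
Codon 3 UUU (Phe): third position 2-fold.
Codon 4 ACG (Thr): third position 4-fold.
Codon 5 GGA (Gly): third position 4-fold.
Codon 6 UUU (Phe): third position 2-fold.
Codon 7 GAC (Asp): third position 2-fold.
Four-fold degenerate third positions: 3.

3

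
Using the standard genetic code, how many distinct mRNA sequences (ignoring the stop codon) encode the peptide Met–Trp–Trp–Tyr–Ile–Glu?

12

Met: 1 codon.
Trp: 1 codon.
Trp: 1 codon.
Tyr: 2 codons.
Ile: 3 codons.
Glu: 2 codons.
1 × 1 × 1 × 2 × 3 × 2 = 12.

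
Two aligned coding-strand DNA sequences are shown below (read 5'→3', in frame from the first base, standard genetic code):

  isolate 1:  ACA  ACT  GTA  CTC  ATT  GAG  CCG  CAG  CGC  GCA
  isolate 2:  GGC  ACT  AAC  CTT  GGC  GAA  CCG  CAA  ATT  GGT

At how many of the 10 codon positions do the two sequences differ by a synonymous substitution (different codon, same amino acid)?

Codon 1: ACA Thr / GGC Gly — nonsynonymous.
Codon 2: ACT Thr / ACT Thr — identical.
Codon 3: GTA Val / AAC Asn — nonsynonymous.
Codon 4: CTC Leu / CTT Leu — synonymous.
Codon 5: ATT Ile / GGC Gly — nonsynonymous.
Codon 6: GAG Glu / GAA Glu — synonymous.
Codon 7: CCG Pro / CCG Pro — identical.
Codon 8: CAG Gln / CAA Gln — synonymous.
Codon 9: CGC Arg / ATT Ile — nonsynonymous.
Codon 10: GCA Ala / GGT Gly — nonsynonymous.
Synonymous differences: 3.

3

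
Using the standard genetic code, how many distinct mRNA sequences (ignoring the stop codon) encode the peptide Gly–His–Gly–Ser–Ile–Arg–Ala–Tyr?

Gly: 4 codons.
His: 2 codons.
Gly: 4 codons.
Ser: 6 codons.
Ile: 3 codons.
Arg: 6 codons.
Ala: 4 codons.
Tyr: 2 codons.
4 × 2 × 4 × 6 × 3 × 6 × 4 × 2 = 27648.

27648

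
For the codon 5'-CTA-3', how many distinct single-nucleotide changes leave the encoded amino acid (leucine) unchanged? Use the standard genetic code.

Position 1: TTA → 1 synonymous.
Position 2: none → 0 synonymous.
Position 3: CTT, CTC, CTG → 3 synonymous.
Total: 1 + 0 + 3 = 4.

4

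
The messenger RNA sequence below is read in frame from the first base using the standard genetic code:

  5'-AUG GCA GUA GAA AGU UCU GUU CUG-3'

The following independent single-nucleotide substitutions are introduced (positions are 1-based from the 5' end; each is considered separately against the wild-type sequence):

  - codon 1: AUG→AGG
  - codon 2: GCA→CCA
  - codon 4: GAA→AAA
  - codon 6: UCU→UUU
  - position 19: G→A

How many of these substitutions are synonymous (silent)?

Codon 1: AUG (Met) → AGG (Arg) — missense.
Codon 2: GCA (Ala) → CCA (Pro) — missense.
Codon 4: GAA (Glu) → AAA (Lys) — missense.
Codon 6: UCU (Ser) → UUU (Phe) — missense.
Codon 7: GUU (Val) → AUU (Ile) — missense.
Synonymous: 0 of 5.

0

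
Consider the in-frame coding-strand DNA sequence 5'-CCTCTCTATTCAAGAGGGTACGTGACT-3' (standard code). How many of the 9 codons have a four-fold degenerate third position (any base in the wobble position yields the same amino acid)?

6

Codon 1 CCT (Pro): third position 4-fold.
Codon 2 CTC (Leu): third position 4-fold.
Codon 3 TAT (Tyr): third position 2-fold.
Codon 4 TCA (Ser): third position 4-fold.
Codon 5 AGA (Arg): third position 2-fold.
Codon 6 GGG (Gly): third position 4-fold.
Codon 7 TAC (Tyr): third position 2-fold.
Codon 8 GTG (Val): third position 4-fold.
Codon 9 ACT (Thr): third position 4-fold.
Four-fold degenerate third positions: 6.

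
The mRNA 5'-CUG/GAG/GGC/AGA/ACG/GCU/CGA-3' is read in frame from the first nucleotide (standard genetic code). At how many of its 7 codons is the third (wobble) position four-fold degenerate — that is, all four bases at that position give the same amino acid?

5

Codon 1 CUG (Leu): third position 4-fold.
Codon 2 GAG (Glu): third position 2-fold.
Codon 3 GGC (Gly): third position 4-fold.
Codon 4 AGA (Arg): third position 2-fold.
Codon 5 ACG (Thr): third position 4-fold.
Codon 6 GCU (Ala): third position 4-fold.
Codon 7 CGA (Arg): third position 4-fold.
Four-fold degenerate third positions: 5.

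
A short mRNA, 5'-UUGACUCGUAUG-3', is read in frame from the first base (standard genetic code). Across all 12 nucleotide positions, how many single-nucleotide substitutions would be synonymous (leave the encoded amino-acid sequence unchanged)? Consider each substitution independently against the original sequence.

8

Codon 1 (UUG, Leu): 2 synonymous substitutions.
Codon 2 (ACU, Thr): 3 synonymous substitutions.
Codon 3 (CGU, Arg): 3 synonymous substitutions.
Codon 4 (AUG, Met): 0 synonymous substitutions.
Total: 2 + 3 + 3 + 0 = 8.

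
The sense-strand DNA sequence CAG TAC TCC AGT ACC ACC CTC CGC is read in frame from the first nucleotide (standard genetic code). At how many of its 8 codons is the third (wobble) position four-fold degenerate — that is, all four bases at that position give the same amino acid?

Codon 1 CAG (Gln): third position 2-fold.
Codon 2 TAC (Tyr): third position 2-fold.
Codon 3 TCC (Ser): third position 4-fold.
Codon 4 AGT (Ser): third position 2-fold.
Codon 5 ACC (Thr): third position 4-fold.
Codon 6 ACC (Thr): third position 4-fold.
Codon 7 CTC (Leu): third position 4-fold.
Codon 8 CGC (Arg): third position 4-fold.
Four-fold degenerate third positions: 5.

5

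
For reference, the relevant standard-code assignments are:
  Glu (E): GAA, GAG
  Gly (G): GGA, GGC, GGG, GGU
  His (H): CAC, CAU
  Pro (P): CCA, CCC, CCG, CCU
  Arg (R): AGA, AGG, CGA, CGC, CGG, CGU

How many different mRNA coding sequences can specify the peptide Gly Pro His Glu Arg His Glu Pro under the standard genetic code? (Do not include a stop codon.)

6144

Gly: 4 codons.
Pro: 4 codons.
His: 2 codons.
Glu: 2 codons.
Arg: 6 codons.
His: 2 codons.
Glu: 2 codons.
Pro: 4 codons.
4 × 4 × 2 × 2 × 6 × 2 × 2 × 4 = 6144.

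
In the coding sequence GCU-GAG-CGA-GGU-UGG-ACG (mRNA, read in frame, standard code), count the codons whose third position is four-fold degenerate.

Codon 1 GCU (Ala): third position 4-fold.
Codon 2 GAG (Glu): third position 2-fold.
Codon 3 CGA (Arg): third position 4-fold.
Codon 4 GGU (Gly): third position 4-fold.
Codon 5 UGG (Trp): third position 1-fold.
Codon 6 ACG (Thr): third position 4-fold.
Four-fold degenerate third positions: 4.

4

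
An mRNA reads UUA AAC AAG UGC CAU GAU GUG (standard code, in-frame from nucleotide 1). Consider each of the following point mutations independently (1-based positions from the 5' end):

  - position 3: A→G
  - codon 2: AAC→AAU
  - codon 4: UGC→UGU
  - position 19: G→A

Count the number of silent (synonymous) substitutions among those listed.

Codon 1: UUA (Leu) → UUG (Leu) — synonymous.
Codon 2: AAC (Asn) → AAU (Asn) — synonymous.
Codon 4: UGC (Cys) → UGU (Cys) — synonymous.
Codon 7: GUG (Val) → AUG (Met) — missense.
Synonymous: 3 of 4.

3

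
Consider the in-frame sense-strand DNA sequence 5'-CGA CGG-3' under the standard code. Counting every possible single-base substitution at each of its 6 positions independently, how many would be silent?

Codon 1 (CGA, Arg): 4 synonymous substitutions.
Codon 2 (CGG, Arg): 4 synonymous substitutions.
Total: 4 + 4 = 8.

8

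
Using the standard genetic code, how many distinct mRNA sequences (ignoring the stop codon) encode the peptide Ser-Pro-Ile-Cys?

Ser: 6 codons.
Pro: 4 codons.
Ile: 3 codons.
Cys: 2 codons.
6 × 4 × 3 × 2 = 144.

144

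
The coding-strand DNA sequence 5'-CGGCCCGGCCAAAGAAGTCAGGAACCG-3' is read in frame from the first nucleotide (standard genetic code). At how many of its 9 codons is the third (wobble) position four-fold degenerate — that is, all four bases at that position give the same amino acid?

4

Codon 1 CGG (Arg): third position 4-fold.
Codon 2 CCC (Pro): third position 4-fold.
Codon 3 GGC (Gly): third position 4-fold.
Codon 4 CAA (Gln): third position 2-fold.
Codon 5 AGA (Arg): third position 2-fold.
Codon 6 AGT (Ser): third position 2-fold.
Codon 7 CAG (Gln): third position 2-fold.
Codon 8 GAA (Glu): third position 2-fold.
Codon 9 CCG (Pro): third position 4-fold.
Four-fold degenerate third positions: 4.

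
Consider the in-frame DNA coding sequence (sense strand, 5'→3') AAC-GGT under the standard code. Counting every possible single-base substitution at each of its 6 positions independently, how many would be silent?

4

Codon 1 (AAC, Asn): 1 synonymous substitution.
Codon 2 (GGT, Gly): 3 synonymous substitutions.
Total: 1 + 3 = 4.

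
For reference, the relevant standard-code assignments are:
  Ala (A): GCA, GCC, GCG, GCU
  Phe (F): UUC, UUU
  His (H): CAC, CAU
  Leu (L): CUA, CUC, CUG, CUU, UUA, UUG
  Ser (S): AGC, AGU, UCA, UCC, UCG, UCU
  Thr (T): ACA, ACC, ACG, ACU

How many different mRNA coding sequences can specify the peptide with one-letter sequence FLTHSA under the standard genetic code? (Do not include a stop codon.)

Phe: 2 codons.
Leu: 6 codons.
Thr: 4 codons.
His: 2 codons.
Ser: 6 codons.
Ala: 4 codons.
2 × 6 × 4 × 2 × 6 × 4 = 2304.

2304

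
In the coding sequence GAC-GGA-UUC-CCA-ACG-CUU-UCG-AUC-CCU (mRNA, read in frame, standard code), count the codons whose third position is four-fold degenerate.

Codon 1 GAC (Asp): third position 2-fold.
Codon 2 GGA (Gly): third position 4-fold.
Codon 3 UUC (Phe): third position 2-fold.
Codon 4 CCA (Pro): third position 4-fold.
Codon 5 ACG (Thr): third position 4-fold.
Codon 6 CUU (Leu): third position 4-fold.
Codon 7 UCG (Ser): third position 4-fold.
Codon 8 AUC (Ile): third position 3-fold.
Codon 9 CCU (Pro): third position 4-fold.
Four-fold degenerate third positions: 6.

6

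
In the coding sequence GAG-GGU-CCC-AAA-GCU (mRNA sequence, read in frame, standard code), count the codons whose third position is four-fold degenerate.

Codon 1 GAG (Glu): third position 2-fold.
Codon 2 GGU (Gly): third position 4-fold.
Codon 3 CCC (Pro): third position 4-fold.
Codon 4 AAA (Lys): third position 2-fold.
Codon 5 GCU (Ala): third position 4-fold.
Four-fold degenerate third positions: 3.

3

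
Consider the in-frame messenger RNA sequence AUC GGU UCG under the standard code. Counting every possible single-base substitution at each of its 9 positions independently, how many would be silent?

Codon 1 (AUC, Ile): 2 synonymous substitutions.
Codon 2 (GGU, Gly): 3 synonymous substitutions.
Codon 3 (UCG, Ser): 3 synonymous substitutions.
Total: 2 + 3 + 3 = 8.

8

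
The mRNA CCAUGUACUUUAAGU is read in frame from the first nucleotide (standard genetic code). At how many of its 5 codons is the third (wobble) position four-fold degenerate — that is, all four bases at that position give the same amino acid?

Codon 1 CCA (Pro): third position 4-fold.
Codon 2 UGU (Cys): third position 2-fold.
Codon 3 ACU (Thr): third position 4-fold.
Codon 4 UUA (Leu): third position 2-fold.
Codon 5 AGU (Ser): third position 2-fold.
Four-fold degenerate third positions: 2.

2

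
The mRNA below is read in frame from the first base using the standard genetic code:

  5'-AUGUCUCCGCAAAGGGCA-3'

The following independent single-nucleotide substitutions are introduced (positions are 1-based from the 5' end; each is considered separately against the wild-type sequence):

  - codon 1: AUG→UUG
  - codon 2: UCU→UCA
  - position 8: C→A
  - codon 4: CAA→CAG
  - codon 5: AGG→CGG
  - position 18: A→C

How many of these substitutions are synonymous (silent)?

Codon 1: AUG (Met) → UUG (Leu) — missense.
Codon 2: UCU (Ser) → UCA (Ser) — synonymous.
Codon 3: CCG (Pro) → CAG (Gln) — missense.
Codon 4: CAA (Gln) → CAG (Gln) — synonymous.
Codon 5: AGG (Arg) → CGG (Arg) — synonymous.
Codon 6: GCA (Ala) → GCC (Ala) — synonymous.
Synonymous: 4 of 6.

4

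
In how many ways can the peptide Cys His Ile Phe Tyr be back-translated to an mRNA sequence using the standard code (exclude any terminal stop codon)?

Cys: 2 codons.
His: 2 codons.
Ile: 3 codons.
Phe: 2 codons.
Tyr: 2 codons.
2 × 2 × 3 × 2 × 2 = 48.

48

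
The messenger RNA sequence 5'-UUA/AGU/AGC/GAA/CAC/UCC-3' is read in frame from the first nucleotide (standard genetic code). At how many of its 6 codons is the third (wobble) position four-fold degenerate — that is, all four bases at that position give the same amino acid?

1

Codon 1 UUA (Leu): third position 2-fold.
Codon 2 AGU (Ser): third position 2-fold.
Codon 3 AGC (Ser): third position 2-fold.
Codon 4 GAA (Glu): third position 2-fold.
Codon 5 CAC (His): third position 2-fold.
Codon 6 UCC (Ser): third position 4-fold.
Four-fold degenerate third positions: 1.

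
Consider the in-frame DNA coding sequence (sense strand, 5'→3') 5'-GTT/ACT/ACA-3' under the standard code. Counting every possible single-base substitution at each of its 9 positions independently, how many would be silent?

9

Codon 1 (GTT, Val): 3 synonymous substitutions.
Codon 2 (ACT, Thr): 3 synonymous substitutions.
Codon 3 (ACA, Thr): 3 synonymous substitutions.
Total: 3 + 3 + 3 = 9.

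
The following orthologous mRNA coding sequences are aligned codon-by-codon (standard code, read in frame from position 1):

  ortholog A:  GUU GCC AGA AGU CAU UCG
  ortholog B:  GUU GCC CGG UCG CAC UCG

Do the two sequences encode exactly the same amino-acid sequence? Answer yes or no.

Codon 1: GUU Val / GUU Val — identical.
Codon 2: GCC Ala / GCC Ala — identical.
Codon 3: AGA Arg / CGG Arg — synonymous.
Codon 4: AGU Ser / UCG Ser — synonymous.
Codon 5: CAU His / CAC His — synonymous.
Codon 6: UCG Ser / UCG Ser — identical.
Nonsynonymous differences: 0 → same protein.

yes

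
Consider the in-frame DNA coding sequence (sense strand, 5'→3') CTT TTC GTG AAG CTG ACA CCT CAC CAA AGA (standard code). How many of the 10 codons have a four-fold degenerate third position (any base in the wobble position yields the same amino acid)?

Codon 1 CTT (Leu): third position 4-fold.
Codon 2 TTC (Phe): third position 2-fold.
Codon 3 GTG (Val): third position 4-fold.
Codon 4 AAG (Lys): third position 2-fold.
Codon 5 CTG (Leu): third position 4-fold.
Codon 6 ACA (Thr): third position 4-fold.
Codon 7 CCT (Pro): third position 4-fold.
Codon 8 CAC (His): third position 2-fold.
Codon 9 CAA (Gln): third position 2-fold.
Codon 10 AGA (Arg): third position 2-fold.
Four-fold degenerate third positions: 5.

5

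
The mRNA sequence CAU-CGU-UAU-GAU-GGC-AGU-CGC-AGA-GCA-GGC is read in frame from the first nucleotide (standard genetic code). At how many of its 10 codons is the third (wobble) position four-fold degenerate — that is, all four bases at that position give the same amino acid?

Codon 1 CAU (His): third position 2-fold.
Codon 2 CGU (Arg): third position 4-fold.
Codon 3 UAU (Tyr): third position 2-fold.
Codon 4 GAU (Asp): third position 2-fold.
Codon 5 GGC (Gly): third position 4-fold.
Codon 6 AGU (Ser): third position 2-fold.
Codon 7 CGC (Arg): third position 4-fold.
Codon 8 AGA (Arg): third position 2-fold.
Codon 9 GCA (Ala): third position 4-fold.
Codon 10 GGC (Gly): third position 4-fold.
Four-fold degenerate third positions: 5.

5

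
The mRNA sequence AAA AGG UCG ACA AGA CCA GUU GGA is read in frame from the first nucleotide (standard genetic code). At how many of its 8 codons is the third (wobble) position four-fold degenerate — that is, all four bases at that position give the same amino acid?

Codon 1 AAA (Lys): third position 2-fold.
Codon 2 AGG (Arg): third position 2-fold.
Codon 3 UCG (Ser): third position 4-fold.
Codon 4 ACA (Thr): third position 4-fold.
Codon 5 AGA (Arg): third position 2-fold.
Codon 6 CCA (Pro): third position 4-fold.
Codon 7 GUU (Val): third position 4-fold.
Codon 8 GGA (Gly): third position 4-fold.
Four-fold degenerate third positions: 5.

5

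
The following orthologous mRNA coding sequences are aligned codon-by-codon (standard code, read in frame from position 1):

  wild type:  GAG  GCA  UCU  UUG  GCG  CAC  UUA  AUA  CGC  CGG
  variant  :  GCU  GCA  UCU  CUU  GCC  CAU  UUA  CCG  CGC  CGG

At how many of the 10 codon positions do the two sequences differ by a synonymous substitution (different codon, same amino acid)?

Codon 1: GAG Glu / GCU Ala — nonsynonymous.
Codon 2: GCA Ala / GCA Ala — identical.
Codon 3: UCU Ser / UCU Ser — identical.
Codon 4: UUG Leu / CUU Leu — synonymous.
Codon 5: GCG Ala / GCC Ala — synonymous.
Codon 6: CAC His / CAU His — synonymous.
Codon 7: UUA Leu / UUA Leu — identical.
Codon 8: AUA Ile / CCG Pro — nonsynonymous.
Codon 9: CGC Arg / CGC Arg — identical.
Codon 10: CGG Arg / CGG Arg — identical.
Synonymous differences: 3.

3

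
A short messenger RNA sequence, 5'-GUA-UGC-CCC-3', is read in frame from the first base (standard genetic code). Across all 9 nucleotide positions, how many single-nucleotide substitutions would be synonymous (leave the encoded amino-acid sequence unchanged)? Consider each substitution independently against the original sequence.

7

Codon 1 (GUA, Val): 3 synonymous substitutions.
Codon 2 (UGC, Cys): 1 synonymous substitution.
Codon 3 (CCC, Pro): 3 synonymous substitutions.
Total: 3 + 1 + 3 = 7.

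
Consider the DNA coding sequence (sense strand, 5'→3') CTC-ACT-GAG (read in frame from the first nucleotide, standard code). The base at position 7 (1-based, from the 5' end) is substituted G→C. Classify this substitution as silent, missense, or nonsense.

missense

Position 7 falls in codon 3: GAG → Glu.
After the substitution the codon is CAG → Gln.
Glu ≠ Gln, so this is a missense mutation.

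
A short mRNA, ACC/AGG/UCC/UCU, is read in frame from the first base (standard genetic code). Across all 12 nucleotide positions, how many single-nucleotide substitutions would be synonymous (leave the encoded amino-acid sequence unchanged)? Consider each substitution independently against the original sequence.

11

Codon 1 (ACC, Thr): 3 synonymous substitutions.
Codon 2 (AGG, Arg): 2 synonymous substitutions.
Codon 3 (UCC, Ser): 3 synonymous substitutions.
Codon 4 (UCU, Ser): 3 synonymous substitutions.
Total: 3 + 2 + 3 + 3 = 11.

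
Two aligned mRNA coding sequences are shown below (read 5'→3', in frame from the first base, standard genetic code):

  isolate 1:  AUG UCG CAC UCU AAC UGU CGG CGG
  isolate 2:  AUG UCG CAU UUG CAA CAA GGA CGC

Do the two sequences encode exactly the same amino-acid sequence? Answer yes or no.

no

Codon 1: AUG Met / AUG Met — identical.
Codon 2: UCG Ser / UCG Ser — identical.
Codon 3: CAC His / CAU His — synonymous.
Codon 4: UCU Ser / UUG Leu — nonsynonymous.
Codon 5: AAC Asn / CAA Gln — nonsynonymous.
Codon 6: UGU Cys / CAA Gln — nonsynonymous.
Codon 7: CGG Arg / GGA Gly — nonsynonymous.
Codon 8: CGG Arg / CGC Arg — synonymous.
Nonsynonymous differences: 4 → different protein.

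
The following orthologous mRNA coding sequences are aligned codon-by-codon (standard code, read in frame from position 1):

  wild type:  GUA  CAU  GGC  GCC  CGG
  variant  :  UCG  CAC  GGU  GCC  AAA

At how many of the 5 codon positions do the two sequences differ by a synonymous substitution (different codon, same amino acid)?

2

Codon 1: GUA Val / UCG Ser — nonsynonymous.
Codon 2: CAU His / CAC His — synonymous.
Codon 3: GGC Gly / GGU Gly — synonymous.
Codon 4: GCC Ala / GCC Ala — identical.
Codon 5: CGG Arg / AAA Lys — nonsynonymous.
Synonymous differences: 2.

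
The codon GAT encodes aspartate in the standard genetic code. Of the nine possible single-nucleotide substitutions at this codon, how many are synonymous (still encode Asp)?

Position 1: none → 0 synonymous.
Position 2: none → 0 synonymous.
Position 3: GAC → 1 synonymous.
Total: 0 + 0 + 1 = 1.

1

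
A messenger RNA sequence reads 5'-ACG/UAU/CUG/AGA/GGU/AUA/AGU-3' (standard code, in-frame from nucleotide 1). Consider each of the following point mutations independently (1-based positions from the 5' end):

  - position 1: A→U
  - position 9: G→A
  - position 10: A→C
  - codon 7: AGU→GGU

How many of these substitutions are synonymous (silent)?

2

Codon 1: ACG (Thr) → UCG (Ser) — missense.
Codon 3: CUG (Leu) → CUA (Leu) — synonymous.
Codon 4: AGA (Arg) → CGA (Arg) — synonymous.
Codon 7: AGU (Ser) → GGU (Gly) — missense.
Synonymous: 2 of 4.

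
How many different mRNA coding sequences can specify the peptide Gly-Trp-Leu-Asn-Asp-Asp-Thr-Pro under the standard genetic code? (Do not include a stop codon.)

Gly: 4 codons.
Trp: 1 codon.
Leu: 6 codons.
Asn: 2 codons.
Asp: 2 codons.
Asp: 2 codons.
Thr: 4 codons.
Pro: 4 codons.
4 × 1 × 6 × 2 × 2 × 2 × 4 × 4 = 3072.

3072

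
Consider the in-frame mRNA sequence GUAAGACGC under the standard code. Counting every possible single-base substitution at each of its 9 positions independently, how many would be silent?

Codon 1 (GUA, Val): 3 synonymous substitutions.
Codon 2 (AGA, Arg): 2 synonymous substitutions.
Codon 3 (CGC, Arg): 3 synonymous substitutions.
Total: 3 + 2 + 3 = 8.

8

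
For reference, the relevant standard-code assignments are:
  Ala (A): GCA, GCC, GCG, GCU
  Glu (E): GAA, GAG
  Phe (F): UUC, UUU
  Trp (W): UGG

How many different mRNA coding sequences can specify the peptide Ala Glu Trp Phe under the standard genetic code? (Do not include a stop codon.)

Ala: 4 codons.
Glu: 2 codons.
Trp: 1 codon.
Phe: 2 codons.
4 × 2 × 1 × 2 = 16.

16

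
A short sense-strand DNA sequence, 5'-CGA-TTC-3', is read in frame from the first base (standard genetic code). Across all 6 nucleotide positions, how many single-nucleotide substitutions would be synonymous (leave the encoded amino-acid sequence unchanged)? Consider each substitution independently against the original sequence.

5

Codon 1 (CGA, Arg): 4 synonymous substitutions.
Codon 2 (TTC, Phe): 1 synonymous substitution.
Total: 4 + 1 = 5.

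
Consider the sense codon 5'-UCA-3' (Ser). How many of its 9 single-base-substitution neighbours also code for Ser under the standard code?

Position 1: none → 0 synonymous.
Position 2: none → 0 synonymous.
Position 3: UCU, UCC, UCG → 3 synonymous.
Total: 0 + 0 + 3 = 3.

3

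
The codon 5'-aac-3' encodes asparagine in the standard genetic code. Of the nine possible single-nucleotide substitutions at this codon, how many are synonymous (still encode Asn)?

1

Position 1: none → 0 synonymous.
Position 2: none → 0 synonymous.
Position 3: AAU → 1 synonymous.
Total: 0 + 0 + 1 = 1.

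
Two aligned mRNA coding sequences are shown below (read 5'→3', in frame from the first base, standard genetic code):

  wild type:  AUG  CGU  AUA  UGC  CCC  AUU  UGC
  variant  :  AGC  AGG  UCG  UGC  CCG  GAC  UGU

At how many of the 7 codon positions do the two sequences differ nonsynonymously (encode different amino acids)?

3

Codon 1: AUG Met / AGC Ser — nonsynonymous.
Codon 2: CGU Arg / AGG Arg — synonymous.
Codon 3: AUA Ile / UCG Ser — nonsynonymous.
Codon 4: UGC Cys / UGC Cys — identical.
Codon 5: CCC Pro / CCG Pro — synonymous.
Codon 6: AUU Ile / GAC Asp — nonsynonymous.
Codon 7: UGC Cys / UGU Cys — synonymous.
Nonsynonymous differences: 3.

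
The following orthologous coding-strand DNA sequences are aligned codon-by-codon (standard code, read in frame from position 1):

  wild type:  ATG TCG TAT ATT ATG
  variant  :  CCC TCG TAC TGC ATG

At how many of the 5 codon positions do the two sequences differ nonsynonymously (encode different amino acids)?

Codon 1: ATG Met / CCC Pro — nonsynonymous.
Codon 2: TCG Ser / TCG Ser — identical.
Codon 3: TAT Tyr / TAC Tyr — synonymous.
Codon 4: ATT Ile / TGC Cys — nonsynonymous.
Codon 5: ATG Met / ATG Met — identical.
Nonsynonymous differences: 2.

2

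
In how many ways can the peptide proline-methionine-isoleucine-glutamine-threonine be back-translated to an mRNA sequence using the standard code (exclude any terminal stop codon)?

Pro: 4 codons.
Met: 1 codon.
Ile: 3 codons.
Gln: 2 codons.
Thr: 4 codons.
4 × 1 × 3 × 2 × 4 = 96.

96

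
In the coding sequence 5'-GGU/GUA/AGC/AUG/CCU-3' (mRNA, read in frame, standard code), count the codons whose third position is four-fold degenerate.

Codon 1 GGU (Gly): third position 4-fold.
Codon 2 GUA (Val): third position 4-fold.
Codon 3 AGC (Ser): third position 2-fold.
Codon 4 AUG (Met): third position 1-fold.
Codon 5 CCU (Pro): third position 4-fold.
Four-fold degenerate third positions: 3.

3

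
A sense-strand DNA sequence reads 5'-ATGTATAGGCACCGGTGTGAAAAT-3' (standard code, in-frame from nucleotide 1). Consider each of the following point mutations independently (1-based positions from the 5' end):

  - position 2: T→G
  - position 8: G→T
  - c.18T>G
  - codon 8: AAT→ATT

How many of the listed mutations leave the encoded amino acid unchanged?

Codon 1: ATG (Met) → AGG (Arg) — missense.
Codon 3: AGG (Arg) → ATG (Met) — missense.
Codon 6: TGT (Cys) → TGG (Trp) — missense.
Codon 8: AAT (Asn) → ATT (Ile) — missense.
Synonymous: 0 of 4.

0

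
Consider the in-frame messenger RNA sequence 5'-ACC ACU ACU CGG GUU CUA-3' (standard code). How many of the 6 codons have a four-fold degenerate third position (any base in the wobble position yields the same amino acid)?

6

Codon 1 ACC (Thr): third position 4-fold.
Codon 2 ACU (Thr): third position 4-fold.
Codon 3 ACU (Thr): third position 4-fold.
Codon 4 CGG (Arg): third position 4-fold.
Codon 5 GUU (Val): third position 4-fold.
Codon 6 CUA (Leu): third position 4-fold.
Four-fold degenerate third positions: 6.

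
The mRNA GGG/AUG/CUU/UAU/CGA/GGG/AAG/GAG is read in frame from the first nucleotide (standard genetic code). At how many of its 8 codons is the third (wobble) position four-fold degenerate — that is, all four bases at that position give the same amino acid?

Codon 1 GGG (Gly): third position 4-fold.
Codon 2 AUG (Met): third position 1-fold.
Codon 3 CUU (Leu): third position 4-fold.
Codon 4 UAU (Tyr): third position 2-fold.
Codon 5 CGA (Arg): third position 4-fold.
Codon 6 GGG (Gly): third position 4-fold.
Codon 7 AAG (Lys): third position 2-fold.
Codon 8 GAG (Glu): third position 2-fold.
Four-fold degenerate third positions: 4.

4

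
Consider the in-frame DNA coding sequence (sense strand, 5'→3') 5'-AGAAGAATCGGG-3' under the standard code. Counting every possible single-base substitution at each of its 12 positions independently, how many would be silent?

Codon 1 (AGA, Arg): 2 synonymous substitutions.
Codon 2 (AGA, Arg): 2 synonymous substitutions.
Codon 3 (ATC, Ile): 2 synonymous substitutions.
Codon 4 (GGG, Gly): 3 synonymous substitutions.
Total: 2 + 2 + 2 + 3 = 9.

9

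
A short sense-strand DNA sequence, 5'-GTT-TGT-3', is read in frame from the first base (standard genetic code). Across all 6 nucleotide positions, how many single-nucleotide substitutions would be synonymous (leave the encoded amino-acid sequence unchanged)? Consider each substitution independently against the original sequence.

Codon 1 (GTT, Val): 3 synonymous substitutions.
Codon 2 (TGT, Cys): 1 synonymous substitution.
Total: 3 + 1 = 4.

4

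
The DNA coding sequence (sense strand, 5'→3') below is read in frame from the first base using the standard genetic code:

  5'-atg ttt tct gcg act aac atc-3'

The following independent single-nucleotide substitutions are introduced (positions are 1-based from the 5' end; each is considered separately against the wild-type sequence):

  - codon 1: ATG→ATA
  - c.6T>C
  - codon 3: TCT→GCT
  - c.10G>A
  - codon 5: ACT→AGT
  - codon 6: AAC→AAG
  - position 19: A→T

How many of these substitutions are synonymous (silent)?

Codon 1: ATG (Met) → ATA (Ile) — missense.
Codon 2: TTT (Phe) → TTC (Phe) — synonymous.
Codon 3: TCT (Ser) → GCT (Ala) — missense.
Codon 4: GCG (Ala) → ACG (Thr) — missense.
Codon 5: ACT (Thr) → AGT (Ser) — missense.
Codon 6: AAC (Asn) → AAG (Lys) — missense.
Codon 7: ATC (Ile) → TTC (Phe) — missense.
Synonymous: 1 of 7.

1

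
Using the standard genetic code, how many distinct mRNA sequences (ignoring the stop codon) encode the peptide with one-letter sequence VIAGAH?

Val: 4 codons.
Ile: 3 codons.
Ala: 4 codons.
Gly: 4 codons.
Ala: 4 codons.
His: 2 codons.
4 × 3 × 4 × 4 × 4 × 2 = 1536.

1536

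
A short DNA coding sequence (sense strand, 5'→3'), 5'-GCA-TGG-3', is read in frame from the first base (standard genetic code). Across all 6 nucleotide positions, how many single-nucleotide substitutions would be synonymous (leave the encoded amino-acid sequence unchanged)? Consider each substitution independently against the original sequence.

Codon 1 (GCA, Ala): 3 synonymous substitutions.
Codon 2 (TGG, Trp): 0 synonymous substitutions.
Total: 3 + 0 = 3.

3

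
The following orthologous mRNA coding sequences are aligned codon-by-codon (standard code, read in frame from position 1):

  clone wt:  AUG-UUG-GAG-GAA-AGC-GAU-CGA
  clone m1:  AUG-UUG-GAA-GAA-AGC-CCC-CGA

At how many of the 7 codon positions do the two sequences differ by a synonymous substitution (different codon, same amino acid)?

1

Codon 1: AUG Met / AUG Met — identical.
Codon 2: UUG Leu / UUG Leu — identical.
Codon 3: GAG Glu / GAA Glu — synonymous.
Codon 4: GAA Glu / GAA Glu — identical.
Codon 5: AGC Ser / AGC Ser — identical.
Codon 6: GAU Asp / CCC Pro — nonsynonymous.
Codon 7: CGA Arg / CGA Arg — identical.
Synonymous differences: 1.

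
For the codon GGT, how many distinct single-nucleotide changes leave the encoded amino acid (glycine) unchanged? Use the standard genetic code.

Position 1: none → 0 synonymous.
Position 2: none → 0 synonymous.
Position 3: GGC, GGA, GGG → 3 synonymous.
Total: 0 + 0 + 3 = 3.

3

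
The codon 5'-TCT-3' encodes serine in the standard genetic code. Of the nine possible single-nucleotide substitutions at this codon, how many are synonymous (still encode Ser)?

Position 1: none → 0 synonymous.
Position 2: none → 0 synonymous.
Position 3: TCC, TCA, TCG → 3 synonymous.
Total: 0 + 0 + 3 = 3.

3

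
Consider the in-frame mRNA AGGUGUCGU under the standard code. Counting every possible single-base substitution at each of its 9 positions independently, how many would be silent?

Codon 1 (AGG, Arg): 2 synonymous substitutions.
Codon 2 (UGU, Cys): 1 synonymous substitution.
Codon 3 (CGU, Arg): 3 synonymous substitutions.
Total: 2 + 1 + 3 = 6.

6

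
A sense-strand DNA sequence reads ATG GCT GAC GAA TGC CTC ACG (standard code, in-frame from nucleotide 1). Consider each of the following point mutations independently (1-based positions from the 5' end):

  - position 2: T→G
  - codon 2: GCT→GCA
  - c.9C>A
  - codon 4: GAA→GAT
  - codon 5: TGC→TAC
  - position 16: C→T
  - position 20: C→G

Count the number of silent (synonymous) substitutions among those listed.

Codon 1: ATG (Met) → AGG (Arg) — missense.
Codon 2: GCT (Ala) → GCA (Ala) — synonymous.
Codon 3: GAC (Asp) → GAA (Glu) — missense.
Codon 4: GAA (Glu) → GAT (Asp) — missense.
Codon 5: TGC (Cys) → TAC (Tyr) — missense.
Codon 6: CTC (Leu) → TTC (Phe) — missense.
Codon 7: ACG (Thr) → AGG (Arg) — missense.
Synonymous: 1 of 7.

1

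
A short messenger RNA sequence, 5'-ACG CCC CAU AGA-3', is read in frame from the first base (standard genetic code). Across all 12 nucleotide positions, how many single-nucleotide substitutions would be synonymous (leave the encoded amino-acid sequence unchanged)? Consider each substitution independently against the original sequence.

Codon 1 (ACG, Thr): 3 synonymous substitutions.
Codon 2 (CCC, Pro): 3 synonymous substitutions.
Codon 3 (CAU, His): 1 synonymous substitution.
Codon 4 (AGA, Arg): 2 synonymous substitutions.
Total: 3 + 3 + 1 + 2 = 9.

9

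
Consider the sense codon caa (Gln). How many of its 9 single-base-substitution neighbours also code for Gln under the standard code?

Position 1: none → 0 synonymous.
Position 2: none → 0 synonymous.
Position 3: CAG → 1 synonymous.
Total: 0 + 0 + 1 = 1.

1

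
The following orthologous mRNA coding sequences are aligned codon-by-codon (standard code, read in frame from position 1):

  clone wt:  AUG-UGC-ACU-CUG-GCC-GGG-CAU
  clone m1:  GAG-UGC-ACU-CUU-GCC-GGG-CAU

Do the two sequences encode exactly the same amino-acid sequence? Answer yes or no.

Codon 1: AUG Met / GAG Glu — nonsynonymous.
Codon 2: UGC Cys / UGC Cys — identical.
Codon 3: ACU Thr / ACU Thr — identical.
Codon 4: CUG Leu / CUU Leu — synonymous.
Codon 5: GCC Ala / GCC Ala — identical.
Codon 6: GGG Gly / GGG Gly — identical.
Codon 7: CAU His / CAU His — identical.
Nonsynonymous differences: 1 → different protein.

no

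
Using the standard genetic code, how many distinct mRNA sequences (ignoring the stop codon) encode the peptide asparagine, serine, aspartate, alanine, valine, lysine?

768

Asn: 2 codons.
Ser: 6 codons.
Asp: 2 codons.
Ala: 4 codons.
Val: 4 codons.
Lys: 2 codons.
2 × 6 × 2 × 4 × 4 × 2 = 768.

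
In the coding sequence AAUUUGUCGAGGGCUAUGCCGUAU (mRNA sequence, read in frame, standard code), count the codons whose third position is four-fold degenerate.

Codon 1 AAU (Asn): third position 2-fold.
Codon 2 UUG (Leu): third position 2-fold.
Codon 3 UCG (Ser): third position 4-fold.
Codon 4 AGG (Arg): third position 2-fold.
Codon 5 GCU (Ala): third position 4-fold.
Codon 6 AUG (Met): third position 1-fold.
Codon 7 CCG (Pro): third position 4-fold.
Codon 8 UAU (Tyr): third position 2-fold.
Four-fold degenerate third positions: 3.

3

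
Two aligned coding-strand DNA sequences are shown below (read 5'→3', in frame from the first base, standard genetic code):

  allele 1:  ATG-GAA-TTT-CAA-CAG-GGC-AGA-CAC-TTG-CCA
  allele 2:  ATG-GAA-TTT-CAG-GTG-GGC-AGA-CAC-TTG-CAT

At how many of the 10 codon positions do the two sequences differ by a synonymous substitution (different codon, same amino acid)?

Codon 1: ATG Met / ATG Met — identical.
Codon 2: GAA Glu / GAA Glu — identical.
Codon 3: TTT Phe / TTT Phe — identical.
Codon 4: CAA Gln / CAG Gln — synonymous.
Codon 5: CAG Gln / GTG Val — nonsynonymous.
Codon 6: GGC Gly / GGC Gly — identical.
Codon 7: AGA Arg / AGA Arg — identical.
Codon 8: CAC His / CAC His — identical.
Codon 9: TTG Leu / TTG Leu — identical.
Codon 10: CCA Pro / CAT His — nonsynonymous.
Synonymous differences: 1.

1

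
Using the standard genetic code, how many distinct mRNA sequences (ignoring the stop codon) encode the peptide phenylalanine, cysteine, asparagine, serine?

Phe: 2 codons.
Cys: 2 codons.
Asn: 2 codons.
Ser: 6 codons.
2 × 2 × 2 × 6 = 48.

48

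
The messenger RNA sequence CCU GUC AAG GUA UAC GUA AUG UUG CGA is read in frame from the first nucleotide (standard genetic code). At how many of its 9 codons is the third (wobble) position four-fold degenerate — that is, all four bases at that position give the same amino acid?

Codon 1 CCU (Pro): third position 4-fold.
Codon 2 GUC (Val): third position 4-fold.
Codon 3 AAG (Lys): third position 2-fold.
Codon 4 GUA (Val): third position 4-fold.
Codon 5 UAC (Tyr): third position 2-fold.
Codon 6 GUA (Val): third position 4-fold.
Codon 7 AUG (Met): third position 1-fold.
Codon 8 UUG (Leu): third position 2-fold.
Codon 9 CGA (Arg): third position 4-fold.
Four-fold degenerate third positions: 5.

5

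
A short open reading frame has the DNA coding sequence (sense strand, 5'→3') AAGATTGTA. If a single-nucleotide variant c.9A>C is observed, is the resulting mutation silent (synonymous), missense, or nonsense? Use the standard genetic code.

silent

Position 9 falls in codon 3: GTA → Val.
After the substitution the codon is GTC → Val.
Both encode Val, so the change is synonymous.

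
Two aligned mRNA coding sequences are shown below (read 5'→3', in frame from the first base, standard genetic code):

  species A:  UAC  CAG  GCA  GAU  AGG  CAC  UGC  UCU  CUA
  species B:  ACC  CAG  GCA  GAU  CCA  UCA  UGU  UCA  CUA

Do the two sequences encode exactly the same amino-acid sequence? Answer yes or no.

no

Codon 1: UAC Tyr / ACC Thr — nonsynonymous.
Codon 2: CAG Gln / CAG Gln — identical.
Codon 3: GCA Ala / GCA Ala — identical.
Codon 4: GAU Asp / GAU Asp — identical.
Codon 5: AGG Arg / CCA Pro — nonsynonymous.
Codon 6: CAC His / UCA Ser — nonsynonymous.
Codon 7: UGC Cys / UGU Cys — synonymous.
Codon 8: UCU Ser / UCA Ser — synonymous.
Codon 9: CUA Leu / CUA Leu — identical.
Nonsynonymous differences: 3 → different protein.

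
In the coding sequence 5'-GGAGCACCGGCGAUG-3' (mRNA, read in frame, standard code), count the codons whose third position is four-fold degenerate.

4

Codon 1 GGA (Gly): third position 4-fold.
Codon 2 GCA (Ala): third position 4-fold.
Codon 3 CCG (Pro): third position 4-fold.
Codon 4 GCG (Ala): third position 4-fold.
Codon 5 AUG (Met): third position 1-fold.
Four-fold degenerate third positions: 4.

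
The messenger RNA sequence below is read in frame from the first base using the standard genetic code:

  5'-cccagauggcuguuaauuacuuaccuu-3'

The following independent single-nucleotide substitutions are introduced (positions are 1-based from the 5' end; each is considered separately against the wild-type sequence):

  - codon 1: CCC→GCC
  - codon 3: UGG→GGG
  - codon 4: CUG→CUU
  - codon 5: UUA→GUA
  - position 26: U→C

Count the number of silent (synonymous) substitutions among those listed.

Codon 1: CCC (Pro) → GCC (Ala) — missense.
Codon 3: UGG (Trp) → GGG (Gly) — missense.
Codon 4: CUG (Leu) → CUU (Leu) — synonymous.
Codon 5: UUA (Leu) → GUA (Val) — missense.
Codon 9: CUU (Leu) → CCU (Pro) — missense.
Synonymous: 1 of 5.

1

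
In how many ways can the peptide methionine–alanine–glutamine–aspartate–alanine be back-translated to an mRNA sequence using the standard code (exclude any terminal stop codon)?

Met: 1 codon.
Ala: 4 codons.
Gln: 2 codons.
Asp: 2 codons.
Ala: 4 codons.
1 × 4 × 2 × 2 × 4 = 64.

64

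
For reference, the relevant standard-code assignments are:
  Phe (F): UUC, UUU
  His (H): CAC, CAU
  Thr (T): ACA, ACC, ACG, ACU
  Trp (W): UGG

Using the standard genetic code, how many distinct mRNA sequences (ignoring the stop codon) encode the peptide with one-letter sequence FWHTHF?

64

Phe: 2 codons.
Trp: 1 codon.
His: 2 codons.
Thr: 4 codons.
His: 2 codons.
Phe: 2 codons.
2 × 1 × 2 × 4 × 2 × 2 = 64.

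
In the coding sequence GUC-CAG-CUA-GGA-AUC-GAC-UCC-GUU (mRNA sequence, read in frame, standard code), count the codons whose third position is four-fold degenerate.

Codon 1 GUC (Val): third position 4-fold.
Codon 2 CAG (Gln): third position 2-fold.
Codon 3 CUA (Leu): third position 4-fold.
Codon 4 GGA (Gly): third position 4-fold.
Codon 5 AUC (Ile): third position 3-fold.
Codon 6 GAC (Asp): third position 2-fold.
Codon 7 UCC (Ser): third position 4-fold.
Codon 8 GUU (Val): third position 4-fold.
Four-fold degenerate third positions: 5.

5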